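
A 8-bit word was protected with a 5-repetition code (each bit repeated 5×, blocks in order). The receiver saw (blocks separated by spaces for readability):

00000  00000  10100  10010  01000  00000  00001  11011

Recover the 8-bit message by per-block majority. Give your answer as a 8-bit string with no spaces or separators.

00000001

Block 1 (00000): 0 ones → 0
Block 2 (00000): 0 ones → 0
Block 3 (10100): 2 ones → 0
Block 4 (10010): 2 ones → 0
Block 5 (01000): 1 one → 0
Block 6 (00000): 0 ones → 0
Block 7 (00001): 1 one → 0
Block 8 (11011): 4 ones → 1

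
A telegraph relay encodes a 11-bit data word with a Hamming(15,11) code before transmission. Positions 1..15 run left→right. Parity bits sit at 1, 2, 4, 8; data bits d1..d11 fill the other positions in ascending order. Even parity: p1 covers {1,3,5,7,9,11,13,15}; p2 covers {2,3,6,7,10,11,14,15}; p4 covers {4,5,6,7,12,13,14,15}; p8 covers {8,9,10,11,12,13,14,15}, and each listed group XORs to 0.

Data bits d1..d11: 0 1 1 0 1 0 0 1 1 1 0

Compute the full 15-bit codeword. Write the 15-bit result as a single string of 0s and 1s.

Place data at non-parity positions: p1 p2 0 p4 1 1 0 p8 1 0 0 1 1 1 0
p1 (pos 1,3,5,7,9,11,13,15): XOR of data positions = 0⊕1⊕0⊕1⊕0⊕1⊕0 = 1
p2 (pos 2,3,6,7,10,11,14,15): XOR of data positions = 0⊕1⊕0⊕0⊕0⊕1⊕0 = 0
p4 (pos 4,5,6,7,12,13,14,15): XOR of data positions = 1⊕1⊕0⊕1⊕1⊕1⊕0 = 1
p8 (pos 8,9,10,11,12,13,14,15): XOR of data positions = 1⊕0⊕0⊕1⊕1⊕1⊕0 = 0
Codeword: 100111001001110

100111001001110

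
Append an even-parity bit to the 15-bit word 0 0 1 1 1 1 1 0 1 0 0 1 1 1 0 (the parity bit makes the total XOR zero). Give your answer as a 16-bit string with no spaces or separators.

0011111010011101

XOR of the 15 data bits: 0⊕0⊕1⊕1⊕1⊕1⊕1⊕0⊕1⊕0⊕0⊕1⊕1⊕1⊕0 = 1
Parity bit = 1 (so all 16 bits XOR to 0).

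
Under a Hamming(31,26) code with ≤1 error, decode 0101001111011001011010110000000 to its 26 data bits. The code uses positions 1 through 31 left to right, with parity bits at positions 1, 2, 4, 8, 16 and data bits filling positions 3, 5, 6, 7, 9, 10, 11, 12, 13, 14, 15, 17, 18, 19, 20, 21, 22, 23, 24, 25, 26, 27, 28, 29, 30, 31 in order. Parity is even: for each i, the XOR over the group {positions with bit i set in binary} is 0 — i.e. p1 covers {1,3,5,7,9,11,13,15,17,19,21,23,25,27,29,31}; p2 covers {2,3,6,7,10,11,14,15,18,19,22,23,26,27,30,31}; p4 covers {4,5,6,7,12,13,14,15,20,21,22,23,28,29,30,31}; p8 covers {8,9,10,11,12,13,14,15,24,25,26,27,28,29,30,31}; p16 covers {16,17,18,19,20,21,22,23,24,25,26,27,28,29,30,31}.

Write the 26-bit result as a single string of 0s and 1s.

s1 (pos 1,3,5,7,9,11,13,15,17,19,21,23,25,27,29,31): 0⊕0⊕0⊕1⊕1⊕0⊕1⊕0⊕0⊕1⊕1⊕1⊕0⊕0⊕0⊕0 = 0
s2 (pos 2,3,6,7,10,11,14,15,18,19,22,23,26,27,30,31): 1⊕0⊕0⊕1⊕1⊕0⊕0⊕0⊕1⊕1⊕0⊕1⊕0⊕0⊕0⊕0 = 0
s4 (pos 4,5,6,7,12,13,14,15,20,21,22,23,28,29,30,31): 1⊕0⊕0⊕1⊕1⊕1⊕0⊕0⊕0⊕1⊕0⊕1⊕0⊕0⊕0⊕0 = 0
s8 (pos 8,9,10,11,12,13,14,15,24,25,26,27,28,29,30,31): 1⊕1⊕1⊕0⊕1⊕1⊕0⊕0⊕1⊕0⊕0⊕0⊕0⊕0⊕0⊕0 = 0
s16 (pos 16,17,18,19,20,21,22,23,24,25,26,27,28,29,30,31): 1⊕0⊕1⊕1⊕0⊕1⊕0⊕1⊕1⊕0⊕0⊕0⊕0⊕0⊕0⊕0 = 0
Syndrome s16…s1 = 00000 → no error.
Read data bits from positions 3,5,6,7,9,10,11,12,13,14,15,17,18,19,20,21,22,23,24,25,26,27,28,29,30,31: 00011101100011010110000000

00011101100011010110000000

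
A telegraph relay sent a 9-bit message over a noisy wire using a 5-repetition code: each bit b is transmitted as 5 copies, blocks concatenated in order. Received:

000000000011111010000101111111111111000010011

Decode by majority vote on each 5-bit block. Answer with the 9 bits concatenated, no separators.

Block 1 (00000): 0 ones → 0
Block 2 (00000): 0 ones → 0
Block 3 (11111): 5 ones → 1
Block 4 (01000): 1 one → 0
Block 5 (01011): 3 ones → 1
Block 6 (11111): 5 ones → 1
Block 7 (11111): 5 ones → 1
Block 8 (10000): 1 one → 0
Block 9 (10011): 3 ones → 1

001011101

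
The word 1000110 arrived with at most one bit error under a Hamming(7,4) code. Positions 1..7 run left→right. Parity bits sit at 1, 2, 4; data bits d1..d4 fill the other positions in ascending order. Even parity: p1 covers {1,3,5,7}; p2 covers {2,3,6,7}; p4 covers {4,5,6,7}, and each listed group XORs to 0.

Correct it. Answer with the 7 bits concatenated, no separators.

s1 (pos 1,3,5,7): 1⊕0⊕1⊕0 = 0
s2 (pos 2,3,6,7): 0⊕0⊕1⊕0 = 1
s4 (pos 4,5,6,7): 0⊕1⊕1⊕0 = 0
Syndrome s4…s1 = 010 → error at position 2.
Flip position 2: 1000110 → 1100110

1100110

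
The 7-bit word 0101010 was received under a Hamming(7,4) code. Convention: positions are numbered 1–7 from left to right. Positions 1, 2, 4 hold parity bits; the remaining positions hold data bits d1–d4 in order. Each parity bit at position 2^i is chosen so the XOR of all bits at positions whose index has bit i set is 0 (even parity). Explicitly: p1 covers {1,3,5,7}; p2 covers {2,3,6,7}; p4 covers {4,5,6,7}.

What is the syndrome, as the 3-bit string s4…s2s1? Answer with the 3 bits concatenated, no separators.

s1 (pos 1,3,5,7): 0⊕0⊕0⊕0 = 0
s2 (pos 2,3,6,7): 1⊕0⊕1⊕0 = 0
s4 (pos 4,5,6,7): 1⊕0⊕1⊕0 = 0
Syndrome s4…s1 = 000 → no error.

000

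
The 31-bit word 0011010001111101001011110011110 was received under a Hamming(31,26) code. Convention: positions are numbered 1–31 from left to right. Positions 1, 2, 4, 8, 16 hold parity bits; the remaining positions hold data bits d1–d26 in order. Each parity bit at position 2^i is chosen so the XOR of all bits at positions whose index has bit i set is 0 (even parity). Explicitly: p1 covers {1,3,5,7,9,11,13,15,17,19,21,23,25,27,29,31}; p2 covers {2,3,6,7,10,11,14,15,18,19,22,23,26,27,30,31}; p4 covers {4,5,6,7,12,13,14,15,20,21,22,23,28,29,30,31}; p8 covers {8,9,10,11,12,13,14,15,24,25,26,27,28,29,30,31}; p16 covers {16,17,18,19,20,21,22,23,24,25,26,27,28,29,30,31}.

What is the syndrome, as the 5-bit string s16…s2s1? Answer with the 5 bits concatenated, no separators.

00100

s1 (pos 1,3,5,7,9,11,13,15,17,19,21,23,25,27,29,31): 0⊕1⊕0⊕0⊕0⊕1⊕1⊕0⊕0⊕1⊕1⊕1⊕0⊕1⊕1⊕0 = 0
s2 (pos 2,3,6,7,10,11,14,15,18,19,22,23,26,27,30,31): 0⊕1⊕1⊕0⊕1⊕1⊕1⊕0⊕0⊕1⊕1⊕1⊕0⊕1⊕1⊕0 = 0
s4 (pos 4,5,6,7,12,13,14,15,20,21,22,23,28,29,30,31): 1⊕0⊕1⊕0⊕1⊕1⊕1⊕0⊕0⊕1⊕1⊕1⊕1⊕1⊕1⊕0 = 1
s8 (pos 8,9,10,11,12,13,14,15,24,25,26,27,28,29,30,31): 0⊕0⊕1⊕1⊕1⊕1⊕1⊕0⊕1⊕0⊕0⊕1⊕1⊕1⊕1⊕0 = 0
s16 (pos 16,17,18,19,20,21,22,23,24,25,26,27,28,29,30,31): 1⊕0⊕0⊕1⊕0⊕1⊕1⊕1⊕1⊕0⊕0⊕1⊕1⊕1⊕1⊕0 = 0
Syndrome s16…s1 = 00100 → error at position 4.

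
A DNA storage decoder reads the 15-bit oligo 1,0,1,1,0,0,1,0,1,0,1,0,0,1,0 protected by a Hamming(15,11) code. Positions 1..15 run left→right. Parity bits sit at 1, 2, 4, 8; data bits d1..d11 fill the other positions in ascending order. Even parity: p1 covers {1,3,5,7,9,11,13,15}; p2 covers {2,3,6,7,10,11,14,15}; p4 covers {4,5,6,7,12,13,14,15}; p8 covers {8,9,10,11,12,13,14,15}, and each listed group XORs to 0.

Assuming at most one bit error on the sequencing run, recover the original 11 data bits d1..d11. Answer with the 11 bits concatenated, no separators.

10011010110

s1 (pos 1,3,5,7,9,11,13,15): 1⊕1⊕0⊕1⊕1⊕1⊕0⊕0 = 1
s2 (pos 2,3,6,7,10,11,14,15): 0⊕1⊕0⊕1⊕0⊕1⊕1⊕0 = 0
s4 (pos 4,5,6,7,12,13,14,15): 1⊕0⊕0⊕1⊕0⊕0⊕1⊕0 = 1
s8 (pos 8,9,10,11,12,13,14,15): 0⊕1⊕0⊕1⊕0⊕0⊕1⊕0 = 1
Syndrome s8…s1 = 1101 → error at position 13.
Flip position 13: 101100101010010 → 101100101010110
Read data bits from positions 3,5,6,7,9,10,11,12,13,14,15: 10011010110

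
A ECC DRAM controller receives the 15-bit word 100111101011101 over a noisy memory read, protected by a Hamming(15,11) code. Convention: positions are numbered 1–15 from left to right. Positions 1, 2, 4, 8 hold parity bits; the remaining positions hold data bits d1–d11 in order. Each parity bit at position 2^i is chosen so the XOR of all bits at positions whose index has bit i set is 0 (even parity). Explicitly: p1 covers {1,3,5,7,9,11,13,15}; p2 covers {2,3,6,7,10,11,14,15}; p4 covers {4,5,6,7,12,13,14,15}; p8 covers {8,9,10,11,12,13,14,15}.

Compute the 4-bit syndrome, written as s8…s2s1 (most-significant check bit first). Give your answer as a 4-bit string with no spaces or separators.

1101

s1 (pos 1,3,5,7,9,11,13,15): 1⊕0⊕1⊕1⊕1⊕1⊕1⊕1 = 1
s2 (pos 2,3,6,7,10,11,14,15): 0⊕0⊕1⊕1⊕0⊕1⊕0⊕1 = 0
s4 (pos 4,5,6,7,12,13,14,15): 1⊕1⊕1⊕1⊕1⊕1⊕0⊕1 = 1
s8 (pos 8,9,10,11,12,13,14,15): 0⊕1⊕0⊕1⊕1⊕1⊕0⊕1 = 1
Syndrome s8…s1 = 1101 → error at position 13.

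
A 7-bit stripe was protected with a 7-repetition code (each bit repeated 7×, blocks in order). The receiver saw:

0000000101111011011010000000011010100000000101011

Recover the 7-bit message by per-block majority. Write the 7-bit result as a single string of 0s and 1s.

0110101

Block 1 (0000000): 0 ones → 0
Block 2 (1011110): 5 ones → 1
Block 3 (1101101): 5 ones → 1
Block 4 (0000000): 0 ones → 0
Block 5 (0110101): 4 ones → 1
Block 6 (0000000): 0 ones → 0
Block 7 (0101011): 4 ones → 1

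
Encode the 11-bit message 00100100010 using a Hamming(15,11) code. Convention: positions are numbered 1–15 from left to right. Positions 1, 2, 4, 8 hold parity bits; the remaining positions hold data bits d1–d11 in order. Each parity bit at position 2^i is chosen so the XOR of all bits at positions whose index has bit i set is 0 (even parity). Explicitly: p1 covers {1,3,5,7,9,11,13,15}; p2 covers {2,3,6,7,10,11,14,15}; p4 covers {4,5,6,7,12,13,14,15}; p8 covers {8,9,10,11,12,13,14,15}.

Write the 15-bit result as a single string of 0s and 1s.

010001000100010

Place data at non-parity positions: p1 p2 0 p4 0 1 0 p8 0 1 0 0 0 1 0
p1 (pos 1,3,5,7,9,11,13,15): XOR of data positions = 0⊕0⊕0⊕0⊕0⊕0⊕0 = 0
p2 (pos 2,3,6,7,10,11,14,15): XOR of data positions = 0⊕1⊕0⊕1⊕0⊕1⊕0 = 1
p4 (pos 4,5,6,7,12,13,14,15): XOR of data positions = 0⊕1⊕0⊕0⊕0⊕1⊕0 = 0
p8 (pos 8,9,10,11,12,13,14,15): XOR of data positions = 0⊕1⊕0⊕0⊕0⊕1⊕0 = 0
Codeword: 010001000100010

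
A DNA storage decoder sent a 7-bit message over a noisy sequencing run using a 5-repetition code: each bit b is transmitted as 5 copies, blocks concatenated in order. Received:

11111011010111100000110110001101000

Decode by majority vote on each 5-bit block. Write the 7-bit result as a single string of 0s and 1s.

1110100

Block 1 (11111): 5 ones → 1
Block 2 (01101): 3 ones → 1
Block 3 (01111): 4 ones → 1
Block 4 (00000): 0 ones → 0
Block 5 (11011): 4 ones → 1
Block 6 (00011): 2 ones → 0
Block 7 (01000): 1 one → 0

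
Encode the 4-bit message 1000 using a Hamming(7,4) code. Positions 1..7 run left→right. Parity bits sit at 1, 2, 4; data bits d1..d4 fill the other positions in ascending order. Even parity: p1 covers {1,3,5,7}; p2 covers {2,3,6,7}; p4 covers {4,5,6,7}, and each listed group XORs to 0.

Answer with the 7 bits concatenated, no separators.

Place data at non-parity positions: p1 p2 1 p4 0 0 0
p1 (pos 1,3,5,7): XOR of data positions = 1⊕0⊕0 = 1
p2 (pos 2,3,6,7): XOR of data positions = 1⊕0⊕0 = 1
p4 (pos 4,5,6,7): XOR of data positions = 0⊕0⊕0 = 0
Codeword: 1110000

1110000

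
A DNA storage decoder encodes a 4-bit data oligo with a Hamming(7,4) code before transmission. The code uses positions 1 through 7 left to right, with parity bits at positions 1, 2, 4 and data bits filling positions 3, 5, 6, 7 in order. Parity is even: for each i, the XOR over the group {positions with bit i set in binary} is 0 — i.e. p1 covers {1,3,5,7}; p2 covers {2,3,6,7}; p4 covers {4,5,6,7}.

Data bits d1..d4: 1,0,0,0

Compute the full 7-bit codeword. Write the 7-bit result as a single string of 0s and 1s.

1110000

Place data at non-parity positions: p1 p2 1 p4 0 0 0
p1 (pos 1,3,5,7): XOR of data positions = 1⊕0⊕0 = 1
p2 (pos 2,3,6,7): XOR of data positions = 1⊕0⊕0 = 1
p4 (pos 4,5,6,7): XOR of data positions = 0⊕0⊕0 = 0
Codeword: 1110000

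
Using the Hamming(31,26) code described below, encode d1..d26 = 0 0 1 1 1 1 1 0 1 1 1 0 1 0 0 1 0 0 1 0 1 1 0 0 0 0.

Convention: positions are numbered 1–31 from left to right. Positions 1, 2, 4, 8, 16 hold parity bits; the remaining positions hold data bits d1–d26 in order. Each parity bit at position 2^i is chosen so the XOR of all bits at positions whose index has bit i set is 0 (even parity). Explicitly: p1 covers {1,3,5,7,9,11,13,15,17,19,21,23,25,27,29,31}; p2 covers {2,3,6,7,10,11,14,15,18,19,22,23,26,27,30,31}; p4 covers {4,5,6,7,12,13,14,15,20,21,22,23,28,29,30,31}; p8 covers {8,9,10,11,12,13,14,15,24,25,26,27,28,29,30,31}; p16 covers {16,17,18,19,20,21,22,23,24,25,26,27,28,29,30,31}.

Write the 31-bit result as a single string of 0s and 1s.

1100011111101111010010010110000

Place data at non-parity positions: p1 p2 0 p4 0 1 1 p8 1 1 1 0 1 1 1 p16 0 1 0 0 1 0 0 1 0 1 1 0 0 0 0
p1 (pos 1,3,5,7,9,11,13,15,17,19,21,23,25,27,29,31): XOR of data positions = 0⊕0⊕1⊕1⊕1⊕1⊕1⊕0⊕0⊕1⊕0⊕0⊕1⊕0⊕0 = 1
p2 (pos 2,3,6,7,10,11,14,15,18,19,22,23,26,27,30,31): XOR of data positions = 0⊕1⊕1⊕1⊕1⊕1⊕1⊕1⊕0⊕0⊕0⊕1⊕1⊕0⊕0 = 1
p4 (pos 4,5,6,7,12,13,14,15,20,21,22,23,28,29,30,31): XOR of data positions = 0⊕1⊕1⊕0⊕1⊕1⊕1⊕0⊕1⊕0⊕0⊕0⊕0⊕0⊕0 = 0
p8 (pos 8,9,10,11,12,13,14,15,24,25,26,27,28,29,30,31): XOR of data positions = 1⊕1⊕1⊕0⊕1⊕1⊕1⊕1⊕0⊕1⊕1⊕0⊕0⊕0⊕0 = 1
p16 (pos 16,17,18,19,20,21,22,23,24,25,26,27,28,29,30,31): XOR of data positions = 0⊕1⊕0⊕0⊕1⊕0⊕0⊕1⊕0⊕1⊕1⊕0⊕0⊕0⊕0 = 1
Codeword: 1100011111101111010010010110000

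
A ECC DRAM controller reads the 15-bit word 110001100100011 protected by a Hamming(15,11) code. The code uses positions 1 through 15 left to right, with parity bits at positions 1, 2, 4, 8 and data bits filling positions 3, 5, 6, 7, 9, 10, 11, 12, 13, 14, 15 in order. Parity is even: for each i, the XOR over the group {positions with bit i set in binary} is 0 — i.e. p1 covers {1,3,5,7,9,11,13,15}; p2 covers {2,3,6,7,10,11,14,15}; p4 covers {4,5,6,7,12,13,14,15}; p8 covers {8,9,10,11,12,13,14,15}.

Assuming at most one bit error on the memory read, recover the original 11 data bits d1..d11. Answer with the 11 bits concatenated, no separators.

s1 (pos 1,3,5,7,9,11,13,15): 1⊕0⊕0⊕1⊕0⊕0⊕0⊕1 = 1
s2 (pos 2,3,6,7,10,11,14,15): 1⊕0⊕1⊕1⊕1⊕0⊕1⊕1 = 0
s4 (pos 4,5,6,7,12,13,14,15): 0⊕0⊕1⊕1⊕0⊕0⊕1⊕1 = 0
s8 (pos 8,9,10,11,12,13,14,15): 0⊕0⊕1⊕0⊕0⊕0⊕1⊕1 = 1
Syndrome s8…s1 = 1001 → error at position 9.
Flip position 9: 110001100100011 → 110001101100011
Read data bits from positions 3,5,6,7,9,10,11,12,13,14,15: 00111100011

00111100011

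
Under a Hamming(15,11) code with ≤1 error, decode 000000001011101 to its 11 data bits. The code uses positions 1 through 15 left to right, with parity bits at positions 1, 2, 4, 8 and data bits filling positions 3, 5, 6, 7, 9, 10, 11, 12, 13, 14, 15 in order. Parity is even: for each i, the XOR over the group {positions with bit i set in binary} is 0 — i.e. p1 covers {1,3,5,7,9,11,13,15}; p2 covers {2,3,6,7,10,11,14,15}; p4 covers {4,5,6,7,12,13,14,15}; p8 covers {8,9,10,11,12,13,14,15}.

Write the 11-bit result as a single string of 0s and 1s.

s1 (pos 1,3,5,7,9,11,13,15): 0⊕0⊕0⊕0⊕1⊕1⊕1⊕1 = 0
s2 (pos 2,3,6,7,10,11,14,15): 0⊕0⊕0⊕0⊕0⊕1⊕0⊕1 = 0
s4 (pos 4,5,6,7,12,13,14,15): 0⊕0⊕0⊕0⊕1⊕1⊕0⊕1 = 1
s8 (pos 8,9,10,11,12,13,14,15): 0⊕1⊕0⊕1⊕1⊕1⊕0⊕1 = 1
Syndrome s8…s1 = 1100 → error at position 12.
Flip position 12: 000000001011101 → 000000001010101
Read data bits from positions 3,5,6,7,9,10,11,12,13,14,15: 00001010101

00001010101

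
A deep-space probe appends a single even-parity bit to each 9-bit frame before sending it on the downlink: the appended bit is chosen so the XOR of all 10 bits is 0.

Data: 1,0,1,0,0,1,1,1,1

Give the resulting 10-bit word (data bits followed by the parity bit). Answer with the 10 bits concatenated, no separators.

1010011110

XOR of the 9 data bits: 1⊕0⊕1⊕0⊕0⊕1⊕1⊕1⊕1 = 0
Parity bit = 0 (so all 10 bits XOR to 0).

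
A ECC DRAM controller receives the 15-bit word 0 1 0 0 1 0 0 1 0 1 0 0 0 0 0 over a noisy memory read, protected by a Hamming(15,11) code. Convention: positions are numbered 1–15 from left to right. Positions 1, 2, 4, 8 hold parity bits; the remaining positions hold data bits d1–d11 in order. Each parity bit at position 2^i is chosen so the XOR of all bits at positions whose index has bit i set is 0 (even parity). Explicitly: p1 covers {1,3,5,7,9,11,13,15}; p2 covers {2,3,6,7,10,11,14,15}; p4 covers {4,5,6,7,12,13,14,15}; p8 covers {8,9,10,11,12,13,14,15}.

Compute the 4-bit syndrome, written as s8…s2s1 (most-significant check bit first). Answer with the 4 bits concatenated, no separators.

s1 (pos 1,3,5,7,9,11,13,15): 0⊕0⊕1⊕0⊕0⊕0⊕0⊕0 = 1
s2 (pos 2,3,6,7,10,11,14,15): 1⊕0⊕0⊕0⊕1⊕0⊕0⊕0 = 0
s4 (pos 4,5,6,7,12,13,14,15): 0⊕1⊕0⊕0⊕0⊕0⊕0⊕0 = 1
s8 (pos 8,9,10,11,12,13,14,15): 1⊕0⊕1⊕0⊕0⊕0⊕0⊕0 = 0
Syndrome s8…s1 = 0101 → error at position 5.

0101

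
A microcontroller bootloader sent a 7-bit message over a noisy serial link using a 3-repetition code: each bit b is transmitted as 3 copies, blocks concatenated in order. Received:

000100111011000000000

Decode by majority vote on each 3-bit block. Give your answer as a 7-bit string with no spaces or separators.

0011000

Block 1 (000): 0 ones → 0
Block 2 (100): 1 one → 0
Block 3 (111): 3 ones → 1
Block 4 (011): 2 ones → 1
Block 5 (000): 0 ones → 0
Block 6 (000): 0 ones → 0
Block 7 (000): 0 ones → 0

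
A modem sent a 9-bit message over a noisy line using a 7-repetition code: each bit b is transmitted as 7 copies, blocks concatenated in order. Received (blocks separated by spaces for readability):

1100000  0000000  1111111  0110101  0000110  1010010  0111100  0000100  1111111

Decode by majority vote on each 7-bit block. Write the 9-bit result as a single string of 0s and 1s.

001100101

Block 1 (1100000): 2 ones → 0
Block 2 (0000000): 0 ones → 0
Block 3 (1111111): 7 ones → 1
Block 4 (0110101): 4 ones → 1
Block 5 (0000110): 2 ones → 0
Block 6 (1010010): 3 ones → 0
Block 7 (0111100): 4 ones → 1
Block 8 (0000100): 1 one → 0
Block 9 (1111111): 7 ones → 1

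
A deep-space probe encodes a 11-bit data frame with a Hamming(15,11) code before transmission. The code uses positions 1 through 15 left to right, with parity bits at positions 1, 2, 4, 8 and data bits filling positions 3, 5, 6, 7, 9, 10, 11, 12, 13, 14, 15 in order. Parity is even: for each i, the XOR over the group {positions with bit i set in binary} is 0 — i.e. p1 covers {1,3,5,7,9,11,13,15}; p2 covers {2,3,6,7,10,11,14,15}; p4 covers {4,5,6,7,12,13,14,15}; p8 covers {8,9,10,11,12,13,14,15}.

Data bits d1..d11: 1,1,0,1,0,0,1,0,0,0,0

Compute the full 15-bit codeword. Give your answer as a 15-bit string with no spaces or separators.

Place data at non-parity positions: p1 p2 1 p4 1 0 1 p8 0 0 1 0 0 0 0
p1 (pos 1,3,5,7,9,11,13,15): XOR of data positions = 1⊕1⊕1⊕0⊕1⊕0⊕0 = 0
p2 (pos 2,3,6,7,10,11,14,15): XOR of data positions = 1⊕0⊕1⊕0⊕1⊕0⊕0 = 1
p4 (pos 4,5,6,7,12,13,14,15): XOR of data positions = 1⊕0⊕1⊕0⊕0⊕0⊕0 = 0
p8 (pos 8,9,10,11,12,13,14,15): XOR of data positions = 0⊕0⊕1⊕0⊕0⊕0⊕0 = 1
Codeword: 011010110010000

011010110010000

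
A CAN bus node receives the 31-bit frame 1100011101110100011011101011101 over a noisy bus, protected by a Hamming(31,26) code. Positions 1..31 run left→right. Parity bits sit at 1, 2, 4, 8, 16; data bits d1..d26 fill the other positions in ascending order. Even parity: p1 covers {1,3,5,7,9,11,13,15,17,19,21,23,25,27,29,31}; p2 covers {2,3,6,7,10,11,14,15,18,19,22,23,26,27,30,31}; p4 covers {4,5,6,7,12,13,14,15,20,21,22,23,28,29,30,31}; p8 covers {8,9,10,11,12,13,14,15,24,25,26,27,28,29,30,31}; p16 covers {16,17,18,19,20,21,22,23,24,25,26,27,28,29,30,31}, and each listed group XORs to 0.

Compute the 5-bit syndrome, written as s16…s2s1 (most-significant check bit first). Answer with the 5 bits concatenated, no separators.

00000

s1 (pos 1,3,5,7,9,11,13,15,17,19,21,23,25,27,29,31): 1⊕0⊕0⊕1⊕0⊕1⊕0⊕0⊕0⊕1⊕1⊕1⊕1⊕1⊕1⊕1 = 0
s2 (pos 2,3,6,7,10,11,14,15,18,19,22,23,26,27,30,31): 1⊕0⊕1⊕1⊕1⊕1⊕1⊕0⊕1⊕1⊕1⊕1⊕0⊕1⊕0⊕1 = 0
s4 (pos 4,5,6,7,12,13,14,15,20,21,22,23,28,29,30,31): 0⊕0⊕1⊕1⊕1⊕0⊕1⊕0⊕0⊕1⊕1⊕1⊕1⊕1⊕0⊕1 = 0
s8 (pos 8,9,10,11,12,13,14,15,24,25,26,27,28,29,30,31): 1⊕0⊕1⊕1⊕1⊕0⊕1⊕0⊕0⊕1⊕0⊕1⊕1⊕1⊕0⊕1 = 0
s16 (pos 16,17,18,19,20,21,22,23,24,25,26,27,28,29,30,31): 0⊕0⊕1⊕1⊕0⊕1⊕1⊕1⊕0⊕1⊕0⊕1⊕1⊕1⊕0⊕1 = 0
Syndrome s16…s1 = 00000 → no error.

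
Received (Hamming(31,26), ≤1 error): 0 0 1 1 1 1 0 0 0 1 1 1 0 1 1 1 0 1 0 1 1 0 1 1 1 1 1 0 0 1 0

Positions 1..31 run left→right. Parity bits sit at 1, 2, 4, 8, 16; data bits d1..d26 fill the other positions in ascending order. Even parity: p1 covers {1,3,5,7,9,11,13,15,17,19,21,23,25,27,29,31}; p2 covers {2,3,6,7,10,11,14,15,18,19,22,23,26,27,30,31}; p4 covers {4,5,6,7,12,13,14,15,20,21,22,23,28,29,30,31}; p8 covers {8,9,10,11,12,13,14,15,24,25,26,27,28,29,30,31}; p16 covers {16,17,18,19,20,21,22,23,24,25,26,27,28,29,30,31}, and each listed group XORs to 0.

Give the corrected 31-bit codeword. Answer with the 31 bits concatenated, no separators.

s1 (pos 1,3,5,7,9,11,13,15,17,19,21,23,25,27,29,31): 0⊕1⊕1⊕0⊕0⊕1⊕0⊕1⊕0⊕0⊕1⊕1⊕1⊕1⊕0⊕0 = 0
s2 (pos 2,3,6,7,10,11,14,15,18,19,22,23,26,27,30,31): 0⊕1⊕1⊕0⊕1⊕1⊕1⊕1⊕1⊕0⊕0⊕1⊕1⊕1⊕1⊕0 = 1
s4 (pos 4,5,6,7,12,13,14,15,20,21,22,23,28,29,30,31): 1⊕1⊕1⊕0⊕1⊕0⊕1⊕1⊕1⊕1⊕0⊕1⊕0⊕0⊕1⊕0 = 0
s8 (pos 8,9,10,11,12,13,14,15,24,25,26,27,28,29,30,31): 0⊕0⊕1⊕1⊕1⊕0⊕1⊕1⊕1⊕1⊕1⊕1⊕0⊕0⊕1⊕0 = 0
s16 (pos 16,17,18,19,20,21,22,23,24,25,26,27,28,29,30,31): 1⊕0⊕1⊕0⊕1⊕1⊕0⊕1⊕1⊕1⊕1⊕1⊕0⊕0⊕1⊕0 = 0
Syndrome s16…s1 = 00010 → error at position 2.
Flip position 2: 0011110001110111010110111110010 → 0111110001110111010110111110010

0111110001110111010110111110010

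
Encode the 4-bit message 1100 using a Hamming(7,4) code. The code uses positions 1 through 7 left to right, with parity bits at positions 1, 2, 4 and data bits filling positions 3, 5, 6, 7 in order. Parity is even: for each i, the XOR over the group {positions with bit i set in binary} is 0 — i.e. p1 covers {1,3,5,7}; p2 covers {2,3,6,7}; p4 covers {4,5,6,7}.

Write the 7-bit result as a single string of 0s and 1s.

Place data at non-parity positions: p1 p2 1 p4 1 0 0
p1 (pos 1,3,5,7): XOR of data positions = 1⊕1⊕0 = 0
p2 (pos 2,3,6,7): XOR of data positions = 1⊕0⊕0 = 1
p4 (pos 4,5,6,7): XOR of data positions = 1⊕0⊕0 = 1
Codeword: 0111100

0111100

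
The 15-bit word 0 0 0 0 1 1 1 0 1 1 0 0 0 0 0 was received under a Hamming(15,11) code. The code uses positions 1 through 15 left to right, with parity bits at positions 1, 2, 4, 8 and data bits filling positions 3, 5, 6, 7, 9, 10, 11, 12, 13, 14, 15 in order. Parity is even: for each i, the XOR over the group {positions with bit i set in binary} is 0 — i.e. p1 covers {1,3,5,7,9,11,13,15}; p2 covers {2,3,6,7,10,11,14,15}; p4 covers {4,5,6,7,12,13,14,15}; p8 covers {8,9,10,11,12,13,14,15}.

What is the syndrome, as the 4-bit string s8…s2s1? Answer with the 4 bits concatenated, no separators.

s1 (pos 1,3,5,7,9,11,13,15): 0⊕0⊕1⊕1⊕1⊕0⊕0⊕0 = 1
s2 (pos 2,3,6,7,10,11,14,15): 0⊕0⊕1⊕1⊕1⊕0⊕0⊕0 = 1
s4 (pos 4,5,6,7,12,13,14,15): 0⊕1⊕1⊕1⊕0⊕0⊕0⊕0 = 1
s8 (pos 8,9,10,11,12,13,14,15): 0⊕1⊕1⊕0⊕0⊕0⊕0⊕0 = 0
Syndrome s8…s1 = 0111 → error at position 7.

0111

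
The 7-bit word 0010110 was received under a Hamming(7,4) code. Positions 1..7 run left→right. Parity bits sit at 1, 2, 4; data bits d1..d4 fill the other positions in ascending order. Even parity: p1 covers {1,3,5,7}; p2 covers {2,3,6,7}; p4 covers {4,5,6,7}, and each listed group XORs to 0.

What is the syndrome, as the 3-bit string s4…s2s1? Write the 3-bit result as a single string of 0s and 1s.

s1 (pos 1,3,5,7): 0⊕1⊕1⊕0 = 0
s2 (pos 2,3,6,7): 0⊕1⊕1⊕0 = 0
s4 (pos 4,5,6,7): 0⊕1⊕1⊕0 = 0
Syndrome s4…s1 = 000 → no error.

000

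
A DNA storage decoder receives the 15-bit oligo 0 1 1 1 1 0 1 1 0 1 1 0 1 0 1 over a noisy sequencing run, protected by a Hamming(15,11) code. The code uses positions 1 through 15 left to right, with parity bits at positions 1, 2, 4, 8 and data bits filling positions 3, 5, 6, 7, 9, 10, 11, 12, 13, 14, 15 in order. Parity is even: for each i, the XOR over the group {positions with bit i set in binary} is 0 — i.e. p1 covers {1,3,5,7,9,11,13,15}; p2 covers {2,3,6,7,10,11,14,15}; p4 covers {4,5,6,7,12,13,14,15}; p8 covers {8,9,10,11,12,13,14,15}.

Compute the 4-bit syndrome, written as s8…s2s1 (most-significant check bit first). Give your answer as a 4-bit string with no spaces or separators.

s1 (pos 1,3,5,7,9,11,13,15): 0⊕1⊕1⊕1⊕0⊕1⊕1⊕1 = 0
s2 (pos 2,3,6,7,10,11,14,15): 1⊕1⊕0⊕1⊕1⊕1⊕0⊕1 = 0
s4 (pos 4,5,6,7,12,13,14,15): 1⊕1⊕0⊕1⊕0⊕1⊕0⊕1 = 1
s8 (pos 8,9,10,11,12,13,14,15): 1⊕0⊕1⊕1⊕0⊕1⊕0⊕1 = 1
Syndrome s8…s1 = 1100 → error at position 12.

1100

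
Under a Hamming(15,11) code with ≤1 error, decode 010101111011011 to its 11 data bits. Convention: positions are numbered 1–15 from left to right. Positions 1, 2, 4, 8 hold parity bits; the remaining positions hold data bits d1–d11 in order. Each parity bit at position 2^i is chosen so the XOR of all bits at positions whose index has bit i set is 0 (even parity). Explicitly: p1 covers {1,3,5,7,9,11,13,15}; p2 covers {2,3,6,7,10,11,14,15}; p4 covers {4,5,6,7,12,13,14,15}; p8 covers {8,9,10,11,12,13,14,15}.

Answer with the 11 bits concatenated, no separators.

s1 (pos 1,3,5,7,9,11,13,15): 0⊕0⊕0⊕1⊕1⊕1⊕0⊕1 = 0
s2 (pos 2,3,6,7,10,11,14,15): 1⊕0⊕1⊕1⊕0⊕1⊕1⊕1 = 0
s4 (pos 4,5,6,7,12,13,14,15): 1⊕0⊕1⊕1⊕1⊕0⊕1⊕1 = 0
s8 (pos 8,9,10,11,12,13,14,15): 1⊕1⊕0⊕1⊕1⊕0⊕1⊕1 = 0
Syndrome s8…s1 = 0000 → no error.
Read data bits from positions 3,5,6,7,9,10,11,12,13,14,15: 00111011011

00111011011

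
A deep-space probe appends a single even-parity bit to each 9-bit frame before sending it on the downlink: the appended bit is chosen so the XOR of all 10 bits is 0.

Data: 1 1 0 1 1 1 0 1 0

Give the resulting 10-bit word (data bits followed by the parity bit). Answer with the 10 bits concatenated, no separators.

1101110100

XOR of the 9 data bits: 1⊕1⊕0⊕1⊕1⊕1⊕0⊕1⊕0 = 0
Parity bit = 0 (so all 10 bits XOR to 0).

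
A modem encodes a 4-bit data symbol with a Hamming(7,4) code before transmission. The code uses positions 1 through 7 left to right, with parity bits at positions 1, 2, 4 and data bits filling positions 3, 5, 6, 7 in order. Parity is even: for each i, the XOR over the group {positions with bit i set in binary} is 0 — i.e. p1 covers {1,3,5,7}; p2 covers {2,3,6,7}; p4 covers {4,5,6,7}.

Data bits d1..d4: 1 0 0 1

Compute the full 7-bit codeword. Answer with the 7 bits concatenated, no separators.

Place data at non-parity positions: p1 p2 1 p4 0 0 1
p1 (pos 1,3,5,7): XOR of data positions = 1⊕0⊕1 = 0
p2 (pos 2,3,6,7): XOR of data positions = 1⊕0⊕1 = 0
p4 (pos 4,5,6,7): XOR of data positions = 0⊕0⊕1 = 1
Codeword: 0011001

0011001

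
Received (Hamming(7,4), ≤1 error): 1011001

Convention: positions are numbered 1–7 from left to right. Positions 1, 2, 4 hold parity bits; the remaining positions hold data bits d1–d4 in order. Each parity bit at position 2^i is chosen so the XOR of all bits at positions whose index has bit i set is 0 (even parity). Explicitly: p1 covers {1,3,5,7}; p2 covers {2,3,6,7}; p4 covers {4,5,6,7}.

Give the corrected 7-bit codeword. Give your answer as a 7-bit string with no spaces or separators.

s1 (pos 1,3,5,7): 1⊕1⊕0⊕1 = 1
s2 (pos 2,3,6,7): 0⊕1⊕0⊕1 = 0
s4 (pos 4,5,6,7): 1⊕0⊕0⊕1 = 0
Syndrome s4…s1 = 001 → error at position 1.
Flip position 1: 1011001 → 0011001

0011001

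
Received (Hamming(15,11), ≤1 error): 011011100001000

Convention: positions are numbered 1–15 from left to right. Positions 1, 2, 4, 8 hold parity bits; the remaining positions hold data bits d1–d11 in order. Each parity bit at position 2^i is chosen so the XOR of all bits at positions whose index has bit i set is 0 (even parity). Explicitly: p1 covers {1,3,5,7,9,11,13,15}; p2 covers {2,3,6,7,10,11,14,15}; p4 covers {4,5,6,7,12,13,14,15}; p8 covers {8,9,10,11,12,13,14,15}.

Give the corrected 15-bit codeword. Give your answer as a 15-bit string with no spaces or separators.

011011101001000

s1 (pos 1,3,5,7,9,11,13,15): 0⊕1⊕1⊕1⊕0⊕0⊕0⊕0 = 1
s2 (pos 2,3,6,7,10,11,14,15): 1⊕1⊕1⊕1⊕0⊕0⊕0⊕0 = 0
s4 (pos 4,5,6,7,12,13,14,15): 0⊕1⊕1⊕1⊕1⊕0⊕0⊕0 = 0
s8 (pos 8,9,10,11,12,13,14,15): 0⊕0⊕0⊕0⊕1⊕0⊕0⊕0 = 1
Syndrome s8…s1 = 1001 → error at position 9.
Flip position 9: 011011100001000 → 011011101001000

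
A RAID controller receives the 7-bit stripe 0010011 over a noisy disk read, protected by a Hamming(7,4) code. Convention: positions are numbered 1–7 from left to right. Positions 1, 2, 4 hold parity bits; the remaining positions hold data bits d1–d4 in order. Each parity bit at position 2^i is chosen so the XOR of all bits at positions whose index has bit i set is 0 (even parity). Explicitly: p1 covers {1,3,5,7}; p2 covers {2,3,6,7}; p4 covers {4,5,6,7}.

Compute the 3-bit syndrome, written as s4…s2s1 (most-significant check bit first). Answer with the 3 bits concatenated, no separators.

s1 (pos 1,3,5,7): 0⊕1⊕0⊕1 = 0
s2 (pos 2,3,6,7): 0⊕1⊕1⊕1 = 1
s4 (pos 4,5,6,7): 0⊕0⊕1⊕1 = 0
Syndrome s4…s1 = 010 → error at position 2.

010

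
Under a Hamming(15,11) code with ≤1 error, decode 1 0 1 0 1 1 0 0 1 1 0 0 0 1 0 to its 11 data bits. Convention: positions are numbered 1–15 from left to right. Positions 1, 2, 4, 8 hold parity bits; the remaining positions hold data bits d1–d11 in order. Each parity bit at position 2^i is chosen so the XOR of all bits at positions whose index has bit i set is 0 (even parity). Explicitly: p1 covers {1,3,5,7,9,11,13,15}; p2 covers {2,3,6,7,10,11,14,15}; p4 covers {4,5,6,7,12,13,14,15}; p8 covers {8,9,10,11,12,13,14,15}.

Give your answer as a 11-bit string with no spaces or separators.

11101101010

s1 (pos 1,3,5,7,9,11,13,15): 1⊕1⊕1⊕0⊕1⊕0⊕0⊕0 = 0
s2 (pos 2,3,6,7,10,11,14,15): 0⊕1⊕1⊕0⊕1⊕0⊕1⊕0 = 0
s4 (pos 4,5,6,7,12,13,14,15): 0⊕1⊕1⊕0⊕0⊕0⊕1⊕0 = 1
s8 (pos 8,9,10,11,12,13,14,15): 0⊕1⊕1⊕0⊕0⊕0⊕1⊕0 = 1
Syndrome s8…s1 = 1100 → error at position 12.
Flip position 12: 101011001100010 → 101011001101010
Read data bits from positions 3,5,6,7,9,10,11,12,13,14,15: 11101101010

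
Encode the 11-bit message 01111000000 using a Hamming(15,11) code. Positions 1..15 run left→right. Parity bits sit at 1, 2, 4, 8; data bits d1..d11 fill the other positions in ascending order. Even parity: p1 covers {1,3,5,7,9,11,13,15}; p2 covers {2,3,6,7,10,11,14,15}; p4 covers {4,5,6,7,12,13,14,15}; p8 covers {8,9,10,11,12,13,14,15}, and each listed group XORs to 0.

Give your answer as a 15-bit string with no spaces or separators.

100111111000000

Place data at non-parity positions: p1 p2 0 p4 1 1 1 p8 1 0 0 0 0 0 0
p1 (pos 1,3,5,7,9,11,13,15): XOR of data positions = 0⊕1⊕1⊕1⊕0⊕0⊕0 = 1
p2 (pos 2,3,6,7,10,11,14,15): XOR of data positions = 0⊕1⊕1⊕0⊕0⊕0⊕0 = 0
p4 (pos 4,5,6,7,12,13,14,15): XOR of data positions = 1⊕1⊕1⊕0⊕0⊕0⊕0 = 1
p8 (pos 8,9,10,11,12,13,14,15): XOR of data positions = 1⊕0⊕0⊕0⊕0⊕0⊕0 = 1
Codeword: 100111111000000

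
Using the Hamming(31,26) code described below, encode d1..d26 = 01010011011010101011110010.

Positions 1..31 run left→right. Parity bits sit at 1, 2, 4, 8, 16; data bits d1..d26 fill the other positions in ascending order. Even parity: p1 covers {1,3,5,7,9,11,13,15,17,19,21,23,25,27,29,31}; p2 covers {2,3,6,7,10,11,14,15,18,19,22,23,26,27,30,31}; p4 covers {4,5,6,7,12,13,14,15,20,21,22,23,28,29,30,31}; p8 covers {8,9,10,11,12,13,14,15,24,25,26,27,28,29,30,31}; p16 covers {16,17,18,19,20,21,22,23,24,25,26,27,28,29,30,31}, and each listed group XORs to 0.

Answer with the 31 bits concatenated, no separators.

Place data at non-parity positions: p1 p2 0 p4 1 0 1 p8 0 0 1 1 0 1 1 p16 0 1 0 1 0 1 0 1 1 1 1 0 0 1 0
p1 (pos 1,3,5,7,9,11,13,15,17,19,21,23,25,27,29,31): XOR of data positions = 0⊕1⊕1⊕0⊕1⊕0⊕1⊕0⊕0⊕0⊕0⊕1⊕1⊕0⊕0 = 0
p2 (pos 2,3,6,7,10,11,14,15,18,19,22,23,26,27,30,31): XOR of data positions = 0⊕0⊕1⊕0⊕1⊕1⊕1⊕1⊕0⊕1⊕0⊕1⊕1⊕1⊕0 = 1
p4 (pos 4,5,6,7,12,13,14,15,20,21,22,23,28,29,30,31): XOR of data positions = 1⊕0⊕1⊕1⊕0⊕1⊕1⊕1⊕0⊕1⊕0⊕0⊕0⊕1⊕0 = 0
p8 (pos 8,9,10,11,12,13,14,15,24,25,26,27,28,29,30,31): XOR of data positions = 0⊕0⊕1⊕1⊕0⊕1⊕1⊕1⊕1⊕1⊕1⊕0⊕0⊕1⊕0 = 1
p16 (pos 16,17,18,19,20,21,22,23,24,25,26,27,28,29,30,31): XOR of data positions = 0⊕1⊕0⊕1⊕0⊕1⊕0⊕1⊕1⊕1⊕1⊕0⊕0⊕1⊕0 = 0
Codeword: 0100101100110110010101011110010

0100101100110110010101011110010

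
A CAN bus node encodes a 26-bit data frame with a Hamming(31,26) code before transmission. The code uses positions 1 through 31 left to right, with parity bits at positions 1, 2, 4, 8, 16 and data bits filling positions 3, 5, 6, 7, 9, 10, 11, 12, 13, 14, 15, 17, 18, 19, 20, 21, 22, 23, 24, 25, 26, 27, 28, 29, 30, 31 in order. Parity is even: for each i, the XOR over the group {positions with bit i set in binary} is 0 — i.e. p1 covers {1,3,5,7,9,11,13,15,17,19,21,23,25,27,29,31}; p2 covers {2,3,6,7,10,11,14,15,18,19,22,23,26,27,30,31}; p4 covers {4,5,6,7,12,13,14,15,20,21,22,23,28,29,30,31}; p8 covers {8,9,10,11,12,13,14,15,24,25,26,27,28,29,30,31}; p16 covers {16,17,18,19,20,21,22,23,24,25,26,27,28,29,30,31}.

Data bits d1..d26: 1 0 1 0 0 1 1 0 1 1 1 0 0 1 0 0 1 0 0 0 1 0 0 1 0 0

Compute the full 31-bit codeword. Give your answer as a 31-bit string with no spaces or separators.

0110010101101110001001000100100

Place data at non-parity positions: p1 p2 1 p4 0 1 0 p8 0 1 1 0 1 1 1 p16 0 0 1 0 0 1 0 0 0 1 0 0 1 0 0
p1 (pos 1,3,5,7,9,11,13,15,17,19,21,23,25,27,29,31): XOR of data positions = 1⊕0⊕0⊕0⊕1⊕1⊕1⊕0⊕1⊕0⊕0⊕0⊕0⊕1⊕0 = 0
p2 (pos 2,3,6,7,10,11,14,15,18,19,22,23,26,27,30,31): XOR of data positions = 1⊕1⊕0⊕1⊕1⊕1⊕1⊕0⊕1⊕1⊕0⊕1⊕0⊕0⊕0 = 1
p4 (pos 4,5,6,7,12,13,14,15,20,21,22,23,28,29,30,31): XOR of data positions = 0⊕1⊕0⊕0⊕1⊕1⊕1⊕0⊕0⊕1⊕0⊕0⊕1⊕0⊕0 = 0
p8 (pos 8,9,10,11,12,13,14,15,24,25,26,27,28,29,30,31): XOR of data positions = 0⊕1⊕1⊕0⊕1⊕1⊕1⊕0⊕0⊕1⊕0⊕0⊕1⊕0⊕0 = 1
p16 (pos 16,17,18,19,20,21,22,23,24,25,26,27,28,29,30,31): XOR of data positions = 0⊕0⊕1⊕0⊕0⊕1⊕0⊕0⊕0⊕1⊕0⊕0⊕1⊕0⊕0 = 0
Codeword: 0110010101101110001001000100100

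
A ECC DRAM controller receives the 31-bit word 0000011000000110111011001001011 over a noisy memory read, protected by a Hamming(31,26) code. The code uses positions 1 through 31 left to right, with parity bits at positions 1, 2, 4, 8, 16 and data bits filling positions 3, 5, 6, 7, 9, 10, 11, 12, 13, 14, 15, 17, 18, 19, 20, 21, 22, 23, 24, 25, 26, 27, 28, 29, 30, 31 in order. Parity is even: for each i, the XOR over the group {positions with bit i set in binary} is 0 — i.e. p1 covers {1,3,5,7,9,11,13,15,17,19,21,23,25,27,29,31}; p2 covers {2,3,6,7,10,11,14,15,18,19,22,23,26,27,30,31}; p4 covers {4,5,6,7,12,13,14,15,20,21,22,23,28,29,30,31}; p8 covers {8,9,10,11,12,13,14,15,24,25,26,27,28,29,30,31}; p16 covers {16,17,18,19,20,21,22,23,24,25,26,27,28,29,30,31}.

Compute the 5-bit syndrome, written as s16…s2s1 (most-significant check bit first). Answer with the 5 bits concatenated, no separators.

10111

s1 (pos 1,3,5,7,9,11,13,15,17,19,21,23,25,27,29,31): 0⊕0⊕0⊕1⊕0⊕0⊕0⊕1⊕1⊕1⊕1⊕0⊕1⊕0⊕0⊕1 = 1
s2 (pos 2,3,6,7,10,11,14,15,18,19,22,23,26,27,30,31): 0⊕0⊕1⊕1⊕0⊕0⊕1⊕1⊕1⊕1⊕1⊕0⊕0⊕0⊕1⊕1 = 1
s4 (pos 4,5,6,7,12,13,14,15,20,21,22,23,28,29,30,31): 0⊕0⊕1⊕1⊕0⊕0⊕1⊕1⊕0⊕1⊕1⊕0⊕1⊕0⊕1⊕1 = 1
s8 (pos 8,9,10,11,12,13,14,15,24,25,26,27,28,29,30,31): 0⊕0⊕0⊕0⊕0⊕0⊕1⊕1⊕0⊕1⊕0⊕0⊕1⊕0⊕1⊕1 = 0
s16 (pos 16,17,18,19,20,21,22,23,24,25,26,27,28,29,30,31): 0⊕1⊕1⊕1⊕0⊕1⊕1⊕0⊕0⊕1⊕0⊕0⊕1⊕0⊕1⊕1 = 1
Syndrome s16…s1 = 10111 → error at position 23.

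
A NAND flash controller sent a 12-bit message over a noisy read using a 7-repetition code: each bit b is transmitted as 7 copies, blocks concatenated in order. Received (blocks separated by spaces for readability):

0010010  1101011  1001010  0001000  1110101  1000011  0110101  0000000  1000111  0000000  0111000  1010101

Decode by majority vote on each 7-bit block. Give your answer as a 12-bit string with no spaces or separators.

010010101001

Block 1 (0010010): 2 ones → 0
Block 2 (1101011): 5 ones → 1
Block 3 (1001010): 3 ones → 0
Block 4 (0001000): 1 one → 0
Block 5 (1110101): 5 ones → 1
Block 6 (1000011): 3 ones → 0
Block 7 (0110101): 4 ones → 1
Block 8 (0000000): 0 ones → 0
Block 9 (1000111): 4 ones → 1
Block 10 (0000000): 0 ones → 0
Block 11 (0111000): 3 ones → 0
Block 12 (1010101): 4 ones → 1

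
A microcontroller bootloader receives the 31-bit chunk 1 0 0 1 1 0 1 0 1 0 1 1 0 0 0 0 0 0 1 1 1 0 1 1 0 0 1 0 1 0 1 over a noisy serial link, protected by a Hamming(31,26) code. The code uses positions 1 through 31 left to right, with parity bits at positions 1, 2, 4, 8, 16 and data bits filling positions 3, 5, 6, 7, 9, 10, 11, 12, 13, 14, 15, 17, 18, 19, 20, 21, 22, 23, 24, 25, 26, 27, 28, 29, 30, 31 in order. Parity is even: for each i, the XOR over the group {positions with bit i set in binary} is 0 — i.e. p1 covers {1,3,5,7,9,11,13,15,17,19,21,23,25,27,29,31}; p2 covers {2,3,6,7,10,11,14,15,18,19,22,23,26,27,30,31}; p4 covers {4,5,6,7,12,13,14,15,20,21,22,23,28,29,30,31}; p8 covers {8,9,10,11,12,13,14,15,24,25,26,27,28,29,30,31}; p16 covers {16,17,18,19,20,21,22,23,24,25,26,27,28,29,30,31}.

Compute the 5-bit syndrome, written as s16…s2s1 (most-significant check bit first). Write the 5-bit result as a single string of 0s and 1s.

s1 (pos 1,3,5,7,9,11,13,15,17,19,21,23,25,27,29,31): 1⊕0⊕1⊕1⊕1⊕1⊕0⊕0⊕0⊕1⊕1⊕1⊕0⊕1⊕1⊕1 = 1
s2 (pos 2,3,6,7,10,11,14,15,18,19,22,23,26,27,30,31): 0⊕0⊕0⊕1⊕0⊕1⊕0⊕0⊕0⊕1⊕0⊕1⊕0⊕1⊕0⊕1 = 0
s4 (pos 4,5,6,7,12,13,14,15,20,21,22,23,28,29,30,31): 1⊕1⊕0⊕1⊕1⊕0⊕0⊕0⊕1⊕1⊕0⊕1⊕0⊕1⊕0⊕1 = 1
s8 (pos 8,9,10,11,12,13,14,15,24,25,26,27,28,29,30,31): 0⊕1⊕0⊕1⊕1⊕0⊕0⊕0⊕1⊕0⊕0⊕1⊕0⊕1⊕0⊕1 = 1
s16 (pos 16,17,18,19,20,21,22,23,24,25,26,27,28,29,30,31): 0⊕0⊕0⊕1⊕1⊕1⊕0⊕1⊕1⊕0⊕0⊕1⊕0⊕1⊕0⊕1 = 0
Syndrome s16…s1 = 01101 → error at position 13.

01101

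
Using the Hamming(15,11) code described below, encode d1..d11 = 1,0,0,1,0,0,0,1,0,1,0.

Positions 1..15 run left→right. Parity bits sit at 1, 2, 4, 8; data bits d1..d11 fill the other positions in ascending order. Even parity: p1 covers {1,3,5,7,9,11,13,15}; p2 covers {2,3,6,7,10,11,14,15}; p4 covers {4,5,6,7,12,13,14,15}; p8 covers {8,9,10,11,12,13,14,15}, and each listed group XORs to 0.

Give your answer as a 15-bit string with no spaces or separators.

Place data at non-parity positions: p1 p2 1 p4 0 0 1 p8 0 0 0 1 0 1 0
p1 (pos 1,3,5,7,9,11,13,15): XOR of data positions = 1⊕0⊕1⊕0⊕0⊕0⊕0 = 0
p2 (pos 2,3,6,7,10,11,14,15): XOR of data positions = 1⊕0⊕1⊕0⊕0⊕1⊕0 = 1
p4 (pos 4,5,6,7,12,13,14,15): XOR of data positions = 0⊕0⊕1⊕1⊕0⊕1⊕0 = 1
p8 (pos 8,9,10,11,12,13,14,15): XOR of data positions = 0⊕0⊕0⊕1⊕0⊕1⊕0 = 0
Codeword: 011100100001010

011100100001010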